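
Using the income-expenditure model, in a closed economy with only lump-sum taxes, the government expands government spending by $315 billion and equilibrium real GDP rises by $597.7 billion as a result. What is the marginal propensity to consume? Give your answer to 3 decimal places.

0.473

Implied spending multiplier k = ΔY/ΔG = 597.7/315 ≈ 1.8975.
Since k = 1/(1 − MPC), MPC = 1 − 1/k = 1 − ΔG/ΔY = 1 − 315/597.7 ≈ 0.473.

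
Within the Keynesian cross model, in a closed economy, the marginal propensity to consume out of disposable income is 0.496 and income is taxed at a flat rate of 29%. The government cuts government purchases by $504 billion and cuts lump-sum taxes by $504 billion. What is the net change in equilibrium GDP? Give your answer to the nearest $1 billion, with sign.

Expenditure multiplier = 1/(1 − c(1−t)) = 1/(1 − 0.496×0.71) = 1/0.64784 ≈ 1.544.
ΔG contributes k·ΔG = (−$504 billion) / 0.64784 ≈ −$778 billion.
ΔT of −$504 billion changes first-round spending by −c·ΔT = +$249.984 billion, contributing k·(−c·ΔT) = (+$249.984 billion) / 0.64784 ≈ +$385.9 billion.
Net ΔY = k(ΔG − c·ΔT) = (−$254.016 billion) / 0.64784 ≈ −$392 billion.

−$392 billion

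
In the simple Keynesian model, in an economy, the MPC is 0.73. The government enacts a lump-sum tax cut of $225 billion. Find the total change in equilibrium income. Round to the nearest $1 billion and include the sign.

A lump-sum tax change of −$225 billion shifts disposable income by +$225 billion; first-round consumption changes by −c × ΔT = −0.73 × (−$225 billion) = +$164.25 billion.
Expenditure multiplier = 1/(1 − MPC) = 1/(1 − 0.73) = 1/0.27 ≈ 3.704.
The tax multiplier is −c × k ≈ −2.704, so ΔY = k × (−c·ΔT) = (+$164.25 billion) / 0.27 ≈ +$608 billion.

+$608 billion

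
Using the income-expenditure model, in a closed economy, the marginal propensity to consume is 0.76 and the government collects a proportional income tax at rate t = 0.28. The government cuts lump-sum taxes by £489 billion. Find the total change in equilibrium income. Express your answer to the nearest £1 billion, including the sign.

A lump-sum tax change of −£489 billion shifts disposable income by +£489 billion; first-round consumption changes by −c × ΔT = −0.76 × (−£489 billion) = +£371.64 billion.
Expenditure multiplier = 1/(1 − c(1−t)) = 1/(1 − 0.76×0.72) = 1/0.4528 ≈ 2.208.
The tax multiplier is −c × k ≈ −1.678, so ΔY = k × (−c·ΔT) = (+£371.64 billion) / 0.4528 ≈ +£821 billion.

+£821 billion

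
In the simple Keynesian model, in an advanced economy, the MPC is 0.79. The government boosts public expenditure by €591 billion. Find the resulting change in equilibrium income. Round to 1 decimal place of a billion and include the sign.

+€2,814.3 billion

Expenditure multiplier = 1/(1 − MPC) = 1/(1 − 0.79) = 1/0.21 ≈ 4.762.
ΔY = k × ΔG = (+€591 billion) / 0.21 ≈ +€2,814.3 billion.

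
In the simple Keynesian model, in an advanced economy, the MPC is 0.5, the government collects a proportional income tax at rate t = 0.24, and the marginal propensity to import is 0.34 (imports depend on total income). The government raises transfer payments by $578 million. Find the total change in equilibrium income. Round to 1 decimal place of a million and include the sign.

The transfer change shifts disposable income by +$578 million, so first-round consumption changes by c·ΔTR = 0.5 × (+$578 million) = +$289 million.
Expenditure multiplier = 1/(1 − c(1−t) + m) = 1/(1 − 0.5×0.76 + 0.34) = 1/0.96 ≈ 1.042.
The transfer multiplier is c × k ≈ 0.521, so ΔY = k × (c·ΔTR) = (+$289 million) / 0.96 ≈ +$301 million.

+$301.0 million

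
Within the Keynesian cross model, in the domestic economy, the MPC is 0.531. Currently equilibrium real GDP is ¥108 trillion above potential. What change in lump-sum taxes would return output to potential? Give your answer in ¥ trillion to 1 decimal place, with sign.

+¥95.4 trillion

Spending multiplier = 1/(1 − MPC) = 1/(1 − 0.531) = 1/0.469 ≈ 2.132.
Tax multiplier = −c·k = −0.531/0.469 ≈ −1.132. Need ΔY = −¥108 trillion, so ΔT = ΔY/(−c·k) = −(−¥108 trillion) × 0.469 / 0.531 ≈ +¥95.4 trillion.
The government should raise lump-sum taxes by ¥95.4 trillion.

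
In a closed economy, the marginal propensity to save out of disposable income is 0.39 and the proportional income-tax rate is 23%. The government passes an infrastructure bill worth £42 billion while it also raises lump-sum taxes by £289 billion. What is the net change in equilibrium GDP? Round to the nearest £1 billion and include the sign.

−£253 billion

MPC = 1 − MPS = 1 − 0.39 = 0.61.
Expenditure multiplier = 1/(1 − c(1−t)) = 1/(1 − 0.61×0.77) = 1/0.5303 ≈ 1.886.
ΔG contributes k·ΔG = (+£42 billion) / 0.5303 ≈ +£79.2 billion.
ΔT of +£289 billion changes first-round spending by −c·ΔT = −£176.29 billion, contributing k·(−c·ΔT) = (−£176.29 billion) / 0.5303 ≈ −£332.4 billion.
Net ΔY = k(ΔG − c·ΔT) = (−£134.29 billion) / 0.5303 ≈ −£253 billion.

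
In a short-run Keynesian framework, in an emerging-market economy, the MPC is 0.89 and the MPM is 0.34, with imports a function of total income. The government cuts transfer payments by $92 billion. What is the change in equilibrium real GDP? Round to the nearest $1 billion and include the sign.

The transfer change shifts disposable income by −$92 billion, so first-round consumption changes by c·ΔTR = 0.89 × (−$92 billion) = −$81.88 billion.
Expenditure multiplier = 1/(1 − c + m) = 1/(1 − 0.89 + 0.34) = 1/0.45 ≈ 2.222.
The transfer multiplier is c × k ≈ 1.978, so ΔY = k × (c·ΔTR) = (−$81.88 billion) / 0.45 ≈ −$182 billion.

−$182 billion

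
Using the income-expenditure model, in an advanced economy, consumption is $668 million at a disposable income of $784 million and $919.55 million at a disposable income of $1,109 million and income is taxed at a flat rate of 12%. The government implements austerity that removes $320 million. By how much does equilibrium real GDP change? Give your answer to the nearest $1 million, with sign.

MPC = ΔC/ΔYd = (919.55 − 668)/(1,109 − 784) = 251.55/325 = 0.774.
Spending multiplier = 1/(1 − c(1−t)) = 1/(1 − 0.774×0.88) = 1/0.31888 ≈ 3.136.
ΔY = k × ΔG = (−$320 million) / 0.31888 ≈ −$1,004 million.

−$1,004 million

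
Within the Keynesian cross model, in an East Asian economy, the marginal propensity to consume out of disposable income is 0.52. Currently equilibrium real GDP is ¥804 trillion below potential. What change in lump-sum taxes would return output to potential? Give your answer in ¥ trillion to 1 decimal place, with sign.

Spending multiplier = 1/(1 − MPC) = 1/(1 − 0.52) = 1/0.48 ≈ 2.083.
Tax multiplier = −c·k = −0.52/0.48 ≈ −1.083. Need ΔY = +¥804 trillion, so ΔT = ΔY/(−c·k) = −(+¥804 trillion) × 0.48 / 0.52 ≈ −¥742.2 trillion.
The government should cut lump-sum taxes by ¥742.2 trillion.

−¥742.2 trillion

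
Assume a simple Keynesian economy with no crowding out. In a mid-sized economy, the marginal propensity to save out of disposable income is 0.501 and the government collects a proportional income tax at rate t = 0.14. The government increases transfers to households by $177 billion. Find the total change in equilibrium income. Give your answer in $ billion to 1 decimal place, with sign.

MPC = 1 − MPS = 1 − 0.501 = 0.499.
The transfer change shifts disposable income by +$177 billion, so first-round consumption changes by c·ΔTR = 0.499 × (+$177 billion) = +$88.323 billion.
Expenditure multiplier = 1/(1 − c(1−t)) = 1/(1 − 0.499×0.86) = 1/0.57086 ≈ 1.752.
The transfer multiplier is c × k ≈ 0.874, so ΔY = k × (c·ΔTR) = (+$88.323 billion) / 0.57086 ≈ +$154.7 billion.

+$154.7 billion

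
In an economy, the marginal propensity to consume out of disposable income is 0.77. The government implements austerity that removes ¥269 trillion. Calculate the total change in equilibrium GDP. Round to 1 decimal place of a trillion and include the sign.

Government-spending multiplier = 1/(1 − MPC) = 1/(1 − 0.77) = 1/0.23 ≈ 4.348.
ΔY = k × ΔG = (−¥269 trillion) / 0.23 ≈ −¥1,169.6 trillion.

−¥1,169.6 trillion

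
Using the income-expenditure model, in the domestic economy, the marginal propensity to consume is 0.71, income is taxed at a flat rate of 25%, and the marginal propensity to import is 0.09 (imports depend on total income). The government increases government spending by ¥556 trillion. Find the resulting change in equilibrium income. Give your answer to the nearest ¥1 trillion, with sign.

Spending multiplier = 1/(1 − c(1−t) + m) = 1/(1 − 0.71×0.75 + 0.09) = 1/0.5575 ≈ 1.794.
ΔY = k × ΔG = (+¥556 trillion) / 0.5575 ≈ +¥997 trillion.

+¥997 trillion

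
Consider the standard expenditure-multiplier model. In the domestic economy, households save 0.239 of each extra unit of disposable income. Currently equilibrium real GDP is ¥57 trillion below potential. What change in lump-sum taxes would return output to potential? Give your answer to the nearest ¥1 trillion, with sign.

MPC = 1 − MPS = 1 − 0.239 = 0.761.
Spending multiplier = 1/(1 − MPC) = 1/(1 − 0.761) = 1/0.239 ≈ 4.184.
Tax multiplier = −c·k = −0.761/0.239 ≈ −3.184. Need ΔY = +¥57 trillion, so ΔT = ΔY/(−c·k) = −(+¥57 trillion) × 0.239 / 0.761 ≈ −¥18 trillion.
The government should cut lump-sum taxes by ¥18 trillion.

−¥18 trillion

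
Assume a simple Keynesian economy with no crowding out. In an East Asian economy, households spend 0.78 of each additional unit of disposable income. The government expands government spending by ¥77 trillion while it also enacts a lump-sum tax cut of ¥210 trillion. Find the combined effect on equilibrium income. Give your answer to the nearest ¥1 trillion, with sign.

+¥1,095 trillion

Expenditure multiplier = 1/(1 − MPC) = 1/(1 − 0.78) = 1/0.22 ≈ 4.545.
ΔG contributes k·ΔG = (+¥77 trillion) / 0.22 = +¥350 trillion.
ΔT of −¥210 trillion changes first-round spending by −c·ΔT = +¥163.8 trillion, contributing k·(−c·ΔT) = (+¥163.8 trillion) / 0.22 ≈ +¥744.5 trillion.
Net ΔY = k(ΔG − c·ΔT) = (+¥240.8 trillion) / 0.22 ≈ +¥1,095 trillion.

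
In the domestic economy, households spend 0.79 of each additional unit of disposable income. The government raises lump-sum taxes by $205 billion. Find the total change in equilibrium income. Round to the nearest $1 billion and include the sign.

−$771 billion

A lump-sum tax change of +$205 billion shifts disposable income by −$205 billion; first-round consumption changes by −c × ΔT = −0.79 × (+$205 billion) = −$161.95 billion.
Expenditure multiplier = 1/(1 − MPC) = 1/(1 − 0.79) = 1/0.21 ≈ 4.762.
The tax multiplier is −c × k ≈ −3.762, so ΔY = k × (−c·ΔT) = (−$161.95 billion) / 0.21 ≈ −$771 billion.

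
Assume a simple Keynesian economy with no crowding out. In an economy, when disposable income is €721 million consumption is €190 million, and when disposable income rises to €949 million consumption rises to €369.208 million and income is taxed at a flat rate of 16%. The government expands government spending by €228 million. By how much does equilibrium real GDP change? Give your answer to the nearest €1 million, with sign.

+€671 million

MPC = ΔC/ΔYd = (369.208 − 190)/(949 − 721) = 179.208/228 = 0.786.
Expenditure multiplier = 1/(1 − c(1−t)) = 1/(1 − 0.786×0.84) = 1/0.33976 ≈ 2.943.
ΔY = k × ΔG = (+€228 million) / 0.33976 ≈ +€671 million.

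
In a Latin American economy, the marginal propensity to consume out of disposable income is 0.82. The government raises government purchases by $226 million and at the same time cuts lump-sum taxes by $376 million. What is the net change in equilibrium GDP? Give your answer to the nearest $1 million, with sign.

Expenditure multiplier = 1/(1 − MPC) = 1/(1 − 0.82) = 1/0.18 ≈ 5.556.
ΔG contributes k·ΔG = (+$226 million) / 0.18 ≈ +$1,255.6 million.
ΔT of −$376 million changes first-round spending by −c·ΔT = +$308.32 million, contributing k·(−c·ΔT) = (+$308.32 million) / 0.18 ≈ +$1,712.9 million.
Net ΔY = k(ΔG − c·ΔT) = (+$534.32 million) / 0.18 ≈ +$2,968 million.

+$2,968 million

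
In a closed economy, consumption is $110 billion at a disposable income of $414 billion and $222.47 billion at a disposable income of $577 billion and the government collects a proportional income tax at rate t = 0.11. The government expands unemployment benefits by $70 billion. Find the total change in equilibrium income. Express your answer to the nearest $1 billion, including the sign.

MPC = ΔC/ΔYd = (222.47 − 110)/(577 − 414) = 112.47/163 = 0.69.
The transfer change shifts disposable income by +$70 billion, so first-round consumption changes by c·ΔTR = 0.69 × (+$70 billion) = +$48.3 billion.
Expenditure multiplier = 1/(1 − c(1−t)) = 1/(1 − 0.69×0.89) = 1/0.3859 ≈ 2.591.
The transfer multiplier is c × k ≈ 1.788, so ΔY = k × (c·ΔTR) = (+$48.3 billion) / 0.3859 ≈ +$125 billion.

+$125 billion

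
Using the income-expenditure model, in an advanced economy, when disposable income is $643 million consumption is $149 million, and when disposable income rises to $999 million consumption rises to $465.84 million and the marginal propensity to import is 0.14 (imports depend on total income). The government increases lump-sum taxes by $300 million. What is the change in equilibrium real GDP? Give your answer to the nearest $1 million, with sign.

−$1,068 million

MPC = ΔC/ΔYd = (465.84 − 149)/(999 − 643) = 316.84/356 = 0.89.
A lump-sum tax change of +$300 million shifts disposable income by −$300 million; first-round consumption changes by −c × ΔT = −0.89 × (+$300 million) = −$267 million.
Expenditure multiplier = 1/(1 − c + m) = 1/(1 − 0.89 + 0.14) = 1/0.25 = 4.
The tax multiplier is −c × k = −3.56, so ΔY = k × (−c·ΔT) = (−$267 million) / 0.25 = −$1,068 million.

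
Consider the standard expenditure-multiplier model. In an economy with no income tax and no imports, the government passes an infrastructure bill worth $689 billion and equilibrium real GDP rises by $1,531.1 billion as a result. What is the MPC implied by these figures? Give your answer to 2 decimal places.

Implied spending multiplier k = ΔY/ΔG = 1,531.1/689 ≈ 2.2222.
Since k = 1/(1 − MPC), MPC = 1 − 1/k = 1 − ΔG/ΔY = 1 − 689/1,531.1 ≈ 0.55.

0.55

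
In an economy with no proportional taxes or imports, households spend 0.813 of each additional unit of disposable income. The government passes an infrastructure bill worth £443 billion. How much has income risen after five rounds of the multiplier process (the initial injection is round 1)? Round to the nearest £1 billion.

£1,528 billion

Round 1 adds ΔG = £443 billion; each later round is MPC = 0.813 times the previous.
After 5 rounds: 443 + 360.159 + 292.809267 + 238.053934071 + 193.537848399723 = ΔG·(1 − c^5)/(1 − c) = 443 × (1 − 0.355183455415293)/0.187 ≈ £1,528 billion.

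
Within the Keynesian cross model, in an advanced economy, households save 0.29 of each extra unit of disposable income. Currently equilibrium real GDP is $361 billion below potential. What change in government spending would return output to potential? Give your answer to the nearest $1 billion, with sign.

MPC = 1 − MPS = 1 − 0.29 = 0.71.
Spending multiplier = 1/(1 − MPC) = 1/(1 − 0.71) = 1/0.29 ≈ 3.448.
Need ΔY = +$361 billion, so ΔG = ΔY/k = (+$361 billion) × 0.29 ≈ +$105 billion.
The government should increase government spending by $105 billion.

+$105 billion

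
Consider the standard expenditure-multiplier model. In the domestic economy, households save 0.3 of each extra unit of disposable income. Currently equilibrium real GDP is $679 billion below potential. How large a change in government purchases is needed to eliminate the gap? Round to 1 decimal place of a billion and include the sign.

MPC = 1 − MPS = 1 − 0.3 = 0.7.
Spending multiplier = 1/(1 − MPC) = 1/(1 − 0.7) = 1/0.3 ≈ 3.333.
Need ΔY = +$679 billion, so ΔG = ΔY/k = (+$679 billion) × 0.3 = +$203.7 billion.
The government should increase government purchases by $203.7 billion.

+$203.7 billion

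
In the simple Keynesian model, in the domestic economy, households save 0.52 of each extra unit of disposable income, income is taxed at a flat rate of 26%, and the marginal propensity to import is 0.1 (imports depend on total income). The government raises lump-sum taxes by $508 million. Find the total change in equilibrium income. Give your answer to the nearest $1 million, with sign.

−$327 million

MPC = 1 − MPS = 1 − 0.52 = 0.48.
A lump-sum tax change of +$508 million shifts disposable income by −$508 million; first-round consumption changes by −c × ΔT = −0.48 × (+$508 million) = −$243.84 million.
Expenditure multiplier = 1/(1 − c(1−t) + m) = 1/(1 − 0.48×0.74 + 0.1) = 1/0.7448 ≈ 1.343.
The tax multiplier is −c × k ≈ −0.644, so ΔY = k × (−c·ΔT) = (−$243.84 million) / 0.7448 ≈ −$327 million.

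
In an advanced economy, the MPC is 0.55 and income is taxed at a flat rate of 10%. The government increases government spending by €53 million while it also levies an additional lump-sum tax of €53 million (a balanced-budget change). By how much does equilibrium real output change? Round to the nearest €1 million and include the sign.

+€47 million

Expenditure multiplier = 1/(1 − c(1−t)) = 1/(1 − 0.55×0.9) = 1/0.505 ≈ 1.98.
ΔG contributes k·ΔG = (+€53 million) / 0.505 ≈ +€105 million.
ΔT of +€53 million changes first-round spending by −c·ΔT = −€29.15 million, contributing k·(−c·ΔT) = (−€29.15 million) / 0.505 ≈ −€57.7 million.
Net ΔY = k(ΔG − c·ΔT) = (+€23.85 million) / 0.505 ≈ +€47 million.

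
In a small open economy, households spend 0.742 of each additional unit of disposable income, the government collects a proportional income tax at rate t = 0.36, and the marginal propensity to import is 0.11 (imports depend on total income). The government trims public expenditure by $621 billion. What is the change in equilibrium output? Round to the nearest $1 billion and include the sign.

Government-spending multiplier = 1/(1 − c(1−t) + m) = 1/(1 − 0.742×0.64 + 0.11) = 1/0.63512 ≈ 1.575.
ΔY = k × ΔG = (−$621 billion) / 0.63512 ≈ −$978 billion.

−$978 billion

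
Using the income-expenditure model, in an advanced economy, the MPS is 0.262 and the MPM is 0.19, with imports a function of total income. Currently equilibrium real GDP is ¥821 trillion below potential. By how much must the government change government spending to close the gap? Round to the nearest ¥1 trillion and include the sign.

MPC = 1 − MPS = 1 − 0.262 = 0.738.
Spending multiplier = 1/(1 − c + m) = 1/(1 − 0.738 + 0.19) = 1/0.452 ≈ 2.212.
Need ΔY = +¥821 trillion, so ΔG = ΔY/k = (+¥821 trillion) × 0.452 ≈ +¥371 trillion.
The government should increase government spending by ¥371 trillion.

+¥371 trillion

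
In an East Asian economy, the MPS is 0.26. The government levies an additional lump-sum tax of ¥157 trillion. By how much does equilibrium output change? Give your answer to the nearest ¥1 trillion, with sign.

−¥447 trillion

MPC = 1 − MPS = 1 − 0.26 = 0.74.
A lump-sum tax change of +¥157 trillion shifts disposable income by −¥157 trillion; first-round consumption changes by −c × ΔT = −0.74 × (+¥157 trillion) = −¥116.18 trillion.
Expenditure multiplier = 1/(1 − MPC) = 1/(1 − 0.74) = 1/0.26 ≈ 3.846.
The tax multiplier is −c × k ≈ −2.846, so ΔY = k × (−c·ΔT) = (−¥116.18 trillion) / 0.26 ≈ −¥447 trillion.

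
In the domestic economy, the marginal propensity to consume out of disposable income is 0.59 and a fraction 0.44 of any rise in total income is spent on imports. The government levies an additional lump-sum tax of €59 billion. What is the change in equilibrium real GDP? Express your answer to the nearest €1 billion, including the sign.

A lump-sum tax change of +€59 billion shifts disposable income by −€59 billion; first-round consumption changes by −c × ΔT = −0.59 × (+€59 billion) = −€34.81 billion.
Expenditure multiplier = 1/(1 − c + m) = 1/(1 − 0.59 + 0.44) = 1/0.85 ≈ 1.176.
The tax multiplier is −c × k ≈ −0.694, so ΔY = k × (−c·ΔT) = (−€34.81 billion) / 0.85 ≈ −€41 billion.

−€41 billion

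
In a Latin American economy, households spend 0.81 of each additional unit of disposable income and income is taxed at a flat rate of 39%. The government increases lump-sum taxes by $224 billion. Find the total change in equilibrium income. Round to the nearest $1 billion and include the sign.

−$359 billion

A lump-sum tax change of +$224 billion shifts disposable income by −$224 billion; first-round consumption changes by −c × ΔT = −0.81 × (+$224 billion) = −$181.44 billion.
Expenditure multiplier = 1/(1 − c(1−t)) = 1/(1 − 0.81×0.61) = 1/0.5059 ≈ 1.977.
The tax multiplier is −c × k ≈ −1.601, so ΔY = k × (−c·ΔT) = (−$181.44 billion) / 0.5059 ≈ −$359 billion.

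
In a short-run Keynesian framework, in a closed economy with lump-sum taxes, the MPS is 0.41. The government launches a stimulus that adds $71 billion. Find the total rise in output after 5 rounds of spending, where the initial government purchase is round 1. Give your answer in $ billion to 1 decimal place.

MPC = 1 − MPS = 1 − 0.41 = 0.59.
Round 1 adds ΔG = $71 billion; each later round is MPC = 0.59 times the previous.
After 5 rounds: 71 + 41.89 + 24.7151 + 14.581909 + 8.60332631 = ΔG·(1 − c^5)/(1 − c) = 71 × (1 − 0.0714924299)/0.41 ≈ $160.8 billion.

$160.8 billion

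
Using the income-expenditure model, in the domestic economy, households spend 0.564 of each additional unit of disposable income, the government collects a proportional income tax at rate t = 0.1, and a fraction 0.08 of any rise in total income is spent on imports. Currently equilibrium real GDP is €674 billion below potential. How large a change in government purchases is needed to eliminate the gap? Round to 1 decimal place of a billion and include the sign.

+€385.8 billion

Spending multiplier = 1/(1 − c(1−t) + m) = 1/(1 − 0.564×0.9 + 0.08) = 1/0.5724 ≈ 1.747.
Need ΔY = +€674 billion, so ΔG = ΔY/k = (+€674 billion) × 0.5724 ≈ +€385.8 billion.
The government should increase government purchases by €385.8 billion.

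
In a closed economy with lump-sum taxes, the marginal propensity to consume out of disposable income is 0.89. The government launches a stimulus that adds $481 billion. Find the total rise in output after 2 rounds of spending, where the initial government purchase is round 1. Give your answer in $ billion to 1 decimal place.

Round 1 adds ΔG = $481 billion; each later round is MPC = 0.89 times the previous.
After 2 rounds: 481 + 428.09 = ΔG·(1 − c^2)/(1 − c) = 481 × (1 − 0.7921)/0.11 ≈ $909.1 billion.

$909.1 billion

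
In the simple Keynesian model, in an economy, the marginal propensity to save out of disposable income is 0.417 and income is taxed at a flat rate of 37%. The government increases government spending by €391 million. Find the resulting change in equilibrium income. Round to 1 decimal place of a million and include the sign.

MPC = 1 − MPS = 1 − 0.417 = 0.583.
Expenditure multiplier = 1/(1 − c(1−t)) = 1/(1 − 0.583×0.63) = 1/0.63271 ≈ 1.581.
ΔY = k × ΔG = (+€391 million) / 0.63271 ≈ +€618 million.

+€618.0 million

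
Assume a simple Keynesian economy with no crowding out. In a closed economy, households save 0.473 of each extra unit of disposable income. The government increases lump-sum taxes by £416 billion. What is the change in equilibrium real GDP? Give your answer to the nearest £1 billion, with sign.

−£463 billion

MPC = 1 − MPS = 1 − 0.473 = 0.527.
A lump-sum tax change of +£416 billion shifts disposable income by −£416 billion; first-round consumption changes by −c × ΔT = −0.527 × (+£416 billion) = −£219.232 billion.
Expenditure multiplier = 1/(1 − MPC) = 1/(1 − 0.527) = 1/0.473 ≈ 2.114.
The tax multiplier is −c × k ≈ −1.114, so ΔY = k × (−c·ΔT) = (−£219.232 billion) / 0.473 ≈ −£463 billion.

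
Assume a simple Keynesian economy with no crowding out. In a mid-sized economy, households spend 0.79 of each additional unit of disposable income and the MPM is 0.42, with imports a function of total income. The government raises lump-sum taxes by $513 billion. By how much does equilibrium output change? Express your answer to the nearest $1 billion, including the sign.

−$643 billion

A lump-sum tax change of +$513 billion shifts disposable income by −$513 billion; first-round consumption changes by −c × ΔT = −0.79 × (+$513 billion) = −$405.27 billion.
Expenditure multiplier = 1/(1 − c + m) = 1/(1 − 0.79 + 0.42) = 1/0.63 ≈ 1.587.
The tax multiplier is −c × k ≈ −1.254, so ΔY = k × (−c·ΔT) = (−$405.27 billion) / 0.63 ≈ −$643 billion.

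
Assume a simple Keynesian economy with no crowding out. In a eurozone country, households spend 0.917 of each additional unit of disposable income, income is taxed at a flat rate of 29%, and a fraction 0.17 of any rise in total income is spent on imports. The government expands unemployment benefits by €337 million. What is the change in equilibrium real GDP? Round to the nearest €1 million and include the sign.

+€596 million

The transfer change shifts disposable income by +€337 million, so first-round consumption changes by c·ΔTR = 0.917 × (+€337 million) = +€309.029 million.
Expenditure multiplier = 1/(1 − c(1−t) + m) = 1/(1 − 0.917×0.71 + 0.17) = 1/0.51893 ≈ 1.927.
The transfer multiplier is c × k ≈ 1.767, so ΔY = k × (c·ΔTR) = (+€309.029 million) / 0.51893 ≈ +€596 million.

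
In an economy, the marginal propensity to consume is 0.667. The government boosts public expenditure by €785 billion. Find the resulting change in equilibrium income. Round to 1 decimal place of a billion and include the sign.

+€2,357.4 billion

Expenditure multiplier = 1/(1 − MPC) = 1/(1 − 0.667) = 1/0.333 ≈ 3.003.
ΔY = k × ΔG = (+€785 billion) / 0.333 ≈ +€2,357.4 billion.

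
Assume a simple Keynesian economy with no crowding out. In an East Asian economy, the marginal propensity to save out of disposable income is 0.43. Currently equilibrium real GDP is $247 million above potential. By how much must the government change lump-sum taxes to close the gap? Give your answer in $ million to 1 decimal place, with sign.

+$186.3 million

MPC = 1 − MPS = 1 − 0.43 = 0.57.
Spending multiplier = 1/(1 − MPC) = 1/(1 − 0.57) = 1/0.43 ≈ 2.326.
Tax multiplier = −c·k = −0.57/0.43 ≈ −1.326. Need ΔY = −$247 million, so ΔT = ΔY/(−c·k) = −(−$247 million) × 0.43 / 0.57 ≈ +$186.3 million.
The government should raise lump-sum taxes by $186.3 million.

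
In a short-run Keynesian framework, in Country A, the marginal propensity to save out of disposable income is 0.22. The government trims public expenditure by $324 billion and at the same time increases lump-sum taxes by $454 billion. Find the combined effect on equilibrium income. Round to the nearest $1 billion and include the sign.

−$3,082 billion

MPC = 1 − MPS = 1 − 0.22 = 0.78.
Expenditure multiplier = 1/(1 − MPC) = 1/(1 − 0.78) = 1/0.22 ≈ 4.545.
ΔG contributes k·ΔG = (−$324 billion) / 0.22 ≈ −$1,472.7 billion.
ΔT of +$454 billion changes first-round spending by −c·ΔT = −$354.12 billion, contributing k·(−c·ΔT) = (−$354.12 billion) / 0.22 ≈ −$1,609.6 billion.
Net ΔY = k(ΔG − c·ΔT) = (−$678.12 billion) / 0.22 ≈ −$3,082 billion.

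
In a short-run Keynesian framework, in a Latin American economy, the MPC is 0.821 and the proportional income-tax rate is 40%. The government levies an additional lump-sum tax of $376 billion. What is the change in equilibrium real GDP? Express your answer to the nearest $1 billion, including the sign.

A lump-sum tax change of +$376 billion shifts disposable income by −$376 billion; first-round consumption changes by −c × ΔT = −0.821 × (+$376 billion) = −$308.696 billion.
Expenditure multiplier = 1/(1 − c(1−t)) = 1/(1 − 0.821×0.6) = 1/0.5074 ≈ 1.971.
The tax multiplier is −c × k ≈ −1.618, so ΔY = k × (−c·ΔT) = (−$308.696 billion) / 0.5074 ≈ −$608 billion.

−$608 billion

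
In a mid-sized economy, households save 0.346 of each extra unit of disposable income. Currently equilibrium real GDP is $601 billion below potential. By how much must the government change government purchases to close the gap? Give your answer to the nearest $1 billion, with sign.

MPC = 1 − MPS = 1 − 0.346 = 0.654.
Spending multiplier = 1/(1 − MPC) = 1/(1 − 0.654) = 1/0.346 ≈ 2.89.
Need ΔY = +$601 billion, so ΔG = ΔY/k = (+$601 billion) × 0.346 ≈ +$208 billion.
The government should increase government purchases by $208 billion.

+$208 billion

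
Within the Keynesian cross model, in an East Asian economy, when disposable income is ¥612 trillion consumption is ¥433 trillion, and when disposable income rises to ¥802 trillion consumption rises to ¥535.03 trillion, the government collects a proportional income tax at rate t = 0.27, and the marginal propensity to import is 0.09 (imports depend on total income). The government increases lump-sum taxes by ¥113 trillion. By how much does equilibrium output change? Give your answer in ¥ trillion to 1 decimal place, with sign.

MPC = ΔC/ΔYd = (535.03 − 433)/(802 − 612) = 102.03/190 = 0.537.
A lump-sum tax change of +¥113 trillion shifts disposable income by −¥113 trillion; first-round consumption changes by −c × ΔT = −0.537 × (+¥113 trillion) = −¥60.681 trillion.
Expenditure multiplier = 1/(1 − c(1−t) + m) = 1/(1 − 0.537×0.73 + 0.09) = 1/0.69799 ≈ 1.433.
The tax multiplier is −c × k ≈ −0.769, so ΔY = k × (−c·ΔT) = (−¥60.681 trillion) / 0.69799 ≈ −¥86.9 trillion.

−¥86.9 trillion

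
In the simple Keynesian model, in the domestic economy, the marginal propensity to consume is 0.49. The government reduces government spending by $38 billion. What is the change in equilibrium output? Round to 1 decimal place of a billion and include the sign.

−$74.5 billion

Expenditure multiplier = 1/(1 − MPC) = 1/(1 − 0.49) = 1/0.51 ≈ 1.961.
ΔY = k × ΔG = (−$38 billion) / 0.51 ≈ −$74.5 billion.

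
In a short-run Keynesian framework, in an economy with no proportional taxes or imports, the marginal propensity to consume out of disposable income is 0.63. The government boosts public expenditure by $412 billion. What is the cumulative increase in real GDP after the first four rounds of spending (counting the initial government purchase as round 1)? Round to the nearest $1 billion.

$938 billion

Round 1 adds ΔG = $412 billion; each later round is MPC = 0.63 times the previous.
After 4 rounds: 412 + 259.56 + 163.5228 + 103.019364 = ΔG·(1 − c^4)/(1 − c) = 412 × (1 − 0.15752961)/0.37 ≈ $938 billion.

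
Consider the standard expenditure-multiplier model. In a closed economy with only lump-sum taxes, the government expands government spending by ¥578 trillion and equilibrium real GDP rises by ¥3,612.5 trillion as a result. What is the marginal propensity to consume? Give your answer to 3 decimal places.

0.840

Implied spending multiplier k = ΔY/ΔG = 3,612.5/578 = 6.25.
Since k = 1/(1 − MPC), MPC = 1 − 1/k = 1 − ΔG/ΔY = 1 − 578/3,612.5 = 0.840.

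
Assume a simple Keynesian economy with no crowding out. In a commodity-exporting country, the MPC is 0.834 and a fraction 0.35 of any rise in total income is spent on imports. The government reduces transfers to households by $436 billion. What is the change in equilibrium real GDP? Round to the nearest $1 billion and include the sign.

The transfer change shifts disposable income by −$436 billion, so first-round consumption changes by c·ΔTR = 0.834 × (−$436 billion) = −$363.624 billion.
Expenditure multiplier = 1/(1 − c + m) = 1/(1 − 0.834 + 0.35) = 1/0.516 ≈ 1.938.
The transfer multiplier is c × k ≈ 1.616, so ΔY = k × (c·ΔTR) = (−$363.624 billion) / 0.516 ≈ −$705 billion.

−$705 billion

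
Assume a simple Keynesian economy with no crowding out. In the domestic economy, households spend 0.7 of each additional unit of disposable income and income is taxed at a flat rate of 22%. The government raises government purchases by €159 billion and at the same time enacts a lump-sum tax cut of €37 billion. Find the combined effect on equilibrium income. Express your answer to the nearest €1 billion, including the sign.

+€407 billion

Expenditure multiplier = 1/(1 − c(1−t)) = 1/(1 − 0.7×0.78) = 1/0.454 ≈ 2.203.
ΔG contributes k·ΔG = (+€159 billion) / 0.454 ≈ +€350.2 billion.
ΔT of −€37 billion changes first-round spending by −c·ΔT = +€25.9 billion, contributing k·(−c·ΔT) = (+€25.9 billion) / 0.454 ≈ +€57 billion.
Net ΔY = k(ΔG − c·ΔT) = (+€184.9 billion) / 0.454 ≈ +€407 billion.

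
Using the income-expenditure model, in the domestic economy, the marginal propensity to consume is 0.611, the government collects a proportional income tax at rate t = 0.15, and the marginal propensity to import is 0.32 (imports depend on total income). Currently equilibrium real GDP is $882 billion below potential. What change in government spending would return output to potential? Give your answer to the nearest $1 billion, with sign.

+$706 billion

Spending multiplier = 1/(1 − c(1−t) + m) = 1/(1 − 0.611×0.85 + 0.32) = 1/0.80065 ≈ 1.249.
Need ΔY = +$882 billion, so ΔG = ΔY/k = (+$882 billion) × 0.80065 ≈ +$706 billion.
The government should increase government spending by $706 billion.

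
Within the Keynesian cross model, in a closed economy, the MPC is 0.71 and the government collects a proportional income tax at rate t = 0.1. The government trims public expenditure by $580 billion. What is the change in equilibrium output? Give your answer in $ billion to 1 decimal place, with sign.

−$1,606.6 billion

Expenditure multiplier = 1/(1 − c(1−t)) = 1/(1 − 0.71×0.9) = 1/0.361 ≈ 2.77.
ΔY = k × ΔG = (−$580 billion) / 0.361 ≈ −$1,606.6 billion.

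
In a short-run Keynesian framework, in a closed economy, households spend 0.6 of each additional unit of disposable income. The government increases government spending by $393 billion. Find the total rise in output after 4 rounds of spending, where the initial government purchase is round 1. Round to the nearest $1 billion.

Round 1 adds ΔG = $393 billion; each later round is MPC = 0.6 times the previous.
After 4 rounds: 393 + 235.8 + 141.48 + 84.888 = ΔG·(1 − c^4)/(1 − c) = 393 × (1 − 0.1296)/0.4 ≈ $855 billion.

$855 billion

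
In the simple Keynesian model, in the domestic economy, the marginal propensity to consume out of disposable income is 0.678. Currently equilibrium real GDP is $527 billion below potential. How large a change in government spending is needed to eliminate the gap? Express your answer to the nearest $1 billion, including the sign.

Spending multiplier = 1/(1 − MPC) = 1/(1 − 0.678) = 1/0.322 ≈ 3.106.
Need ΔY = +$527 billion, so ΔG = ΔY/k = (+$527 billion) × 0.322 ≈ +$170 billion.
The government should increase government spending by $170 billion.

+$170 billion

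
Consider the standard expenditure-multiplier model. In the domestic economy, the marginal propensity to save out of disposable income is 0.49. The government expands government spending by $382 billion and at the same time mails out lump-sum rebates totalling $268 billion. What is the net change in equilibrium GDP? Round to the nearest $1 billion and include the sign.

MPC = 1 − MPS = 1 − 0.49 = 0.51.
Expenditure multiplier = 1/(1 − MPC) = 1/(1 − 0.51) = 1/0.49 ≈ 2.041.
ΔG contributes k·ΔG = (+$382 billion) / 0.49 ≈ +$779.6 billion.
ΔT of −$268 billion changes first-round spending by −c·ΔT = +$136.68 billion, contributing k·(−c·ΔT) = (+$136.68 billion) / 0.49 ≈ +$278.9 billion.
Net ΔY = k(ΔG − c·ΔT) = (+$518.68 billion) / 0.49 ≈ +$1,059 billion.

+$1,059 billion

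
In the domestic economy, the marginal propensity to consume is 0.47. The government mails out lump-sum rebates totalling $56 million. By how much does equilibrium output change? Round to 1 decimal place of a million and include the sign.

A lump-sum tax change of −$56 million shifts disposable income by +$56 million; first-round consumption changes by −c × ΔT = −0.47 × (−$56 million) = +$26.32 million.
Expenditure multiplier = 1/(1 − MPC) = 1/(1 − 0.47) = 1/0.53 ≈ 1.887.
The tax multiplier is −c × k ≈ −0.887, so ΔY = k × (−c·ΔT) = (+$26.32 million) / 0.53 ≈ +$49.7 million.

+$49.7 million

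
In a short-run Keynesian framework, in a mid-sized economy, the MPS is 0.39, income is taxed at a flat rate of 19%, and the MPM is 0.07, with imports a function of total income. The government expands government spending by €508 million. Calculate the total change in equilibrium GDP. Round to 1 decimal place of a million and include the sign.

MPC = 1 − MPS = 1 − 0.39 = 0.61.
Government-spending multiplier = 1/(1 − c(1−t) + m) = 1/(1 − 0.61×0.81 + 0.07) = 1/0.5759 ≈ 1.736.
ΔY = k × ΔG = (+€508 million) / 0.5759 ≈ +€882.1 million.

+€882.1 million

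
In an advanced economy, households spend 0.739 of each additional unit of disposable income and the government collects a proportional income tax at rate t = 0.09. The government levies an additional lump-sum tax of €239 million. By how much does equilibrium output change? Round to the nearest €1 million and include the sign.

A lump-sum tax change of +€239 million shifts disposable income by −€239 million; first-round consumption changes by −c × ΔT = −0.739 × (+€239 million) = −€176.621 million.
Expenditure multiplier = 1/(1 − c(1−t)) = 1/(1 − 0.739×0.91) = 1/0.32751 ≈ 3.053.
The tax multiplier is −c × k ≈ −2.256, so ΔY = k × (−c·ΔT) = (−€176.621 million) / 0.32751 ≈ −€539 million.

−€539 million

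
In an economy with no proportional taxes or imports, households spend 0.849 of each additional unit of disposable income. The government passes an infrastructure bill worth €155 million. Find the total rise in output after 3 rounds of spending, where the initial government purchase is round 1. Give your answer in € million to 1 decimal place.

Round 1 adds ΔG = €155 million; each later round is MPC = 0.849 times the previous.
After 3 rounds: 155 + 131.595 + 111.724155 = ΔG·(1 − c^3)/(1 − c) = 155 × (1 − 0.611960049)/0.151 ≈ €398.3 million.

€398.3 million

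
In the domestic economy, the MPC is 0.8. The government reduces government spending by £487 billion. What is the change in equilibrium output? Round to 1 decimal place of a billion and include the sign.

−£2,435.0 billion

Spending multiplier = 1/(1 − MPC) = 1/(1 − 0.8) = 1/0.2 = 5.
ΔY = k × ΔG = (−£487 billion) / 0.2 = −£2,435 billion.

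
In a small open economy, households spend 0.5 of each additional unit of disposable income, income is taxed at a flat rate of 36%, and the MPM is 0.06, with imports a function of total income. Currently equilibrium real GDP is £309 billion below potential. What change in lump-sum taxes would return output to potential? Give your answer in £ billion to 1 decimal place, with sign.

−£457.3 billion

Spending multiplier = 1/(1 − c(1−t) + m) = 1/(1 − 0.5×0.64 + 0.06) = 1/0.74 ≈ 1.351.
Tax multiplier = −c·k = −0.5/0.74 ≈ −0.676. Need ΔY = +£309 billion, so ΔT = ΔY/(−c·k) = −(+£309 billion) × 0.74 / 0.5 ≈ −£457.3 billion.
The government should cut lump-sum taxes by £457.3 billion.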